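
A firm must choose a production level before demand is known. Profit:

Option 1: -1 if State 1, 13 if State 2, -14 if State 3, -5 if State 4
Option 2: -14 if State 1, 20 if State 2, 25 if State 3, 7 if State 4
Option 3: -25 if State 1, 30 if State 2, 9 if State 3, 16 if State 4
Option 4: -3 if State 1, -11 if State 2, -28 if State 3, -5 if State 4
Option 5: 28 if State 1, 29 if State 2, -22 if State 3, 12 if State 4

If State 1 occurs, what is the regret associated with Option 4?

31

Best payoff under State 1 is 28.
Regret = 28 − (-3) = 31.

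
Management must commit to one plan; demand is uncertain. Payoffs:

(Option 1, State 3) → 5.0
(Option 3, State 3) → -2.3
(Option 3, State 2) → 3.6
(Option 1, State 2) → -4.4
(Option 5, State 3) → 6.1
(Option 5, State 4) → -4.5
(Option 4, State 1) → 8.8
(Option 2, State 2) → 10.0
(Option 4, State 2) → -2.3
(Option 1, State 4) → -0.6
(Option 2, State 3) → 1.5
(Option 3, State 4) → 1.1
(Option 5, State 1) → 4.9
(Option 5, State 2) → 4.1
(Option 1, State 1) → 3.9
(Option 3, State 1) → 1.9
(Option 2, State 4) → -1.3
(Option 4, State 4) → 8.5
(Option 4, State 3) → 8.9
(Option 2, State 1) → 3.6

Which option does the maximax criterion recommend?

Option 2

Row maxima: Option 1=5.0, Option 2=10.0, Option 3=3.6, Option 4=8.9, Option 5=6.1
Best best-case = 10.0 → Option 2.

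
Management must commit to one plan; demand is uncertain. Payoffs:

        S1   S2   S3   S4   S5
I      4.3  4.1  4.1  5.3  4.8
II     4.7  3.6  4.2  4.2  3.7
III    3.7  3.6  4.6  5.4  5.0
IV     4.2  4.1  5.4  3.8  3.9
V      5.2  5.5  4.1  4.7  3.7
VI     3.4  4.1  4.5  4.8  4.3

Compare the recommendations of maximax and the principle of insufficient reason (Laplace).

maximax → V; laplace → V (agree)

Row maxima: I=5.3, II=4.7, III=5.4, IV=5.4, V=5.5, VI=4.8
Best best-case = 5.5 → V.
Row averages: I=4.52, II=4.08, III=4.46, IV=4.28, V=4.64, VI=4.22
Highest average = 4.64 → V.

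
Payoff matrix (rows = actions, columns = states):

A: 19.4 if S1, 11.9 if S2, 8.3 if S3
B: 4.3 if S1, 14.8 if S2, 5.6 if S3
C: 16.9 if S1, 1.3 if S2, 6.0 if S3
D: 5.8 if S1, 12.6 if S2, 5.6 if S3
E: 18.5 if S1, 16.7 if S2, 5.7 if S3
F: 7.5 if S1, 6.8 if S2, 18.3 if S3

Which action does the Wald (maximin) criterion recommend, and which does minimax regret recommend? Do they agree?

Row minima: A=8.3, B=4.3, C=1.3, D=5.6, E=5.7, F=6.8
Best worst-case = 8.3 → A.
Column bests: S1=19.4, S2=16.7, S3=18.3.
A regrets: 0.0, 4.8, 10.0 → max 10.0
B regrets: 15.1, 1.9, 12.7 → max 15.1
C regrets: 2.5, 15.4, 12.3 → max 15.4
D regrets: 13.6, 4.1, 12.7 → max 13.6
E regrets: 0.9, 0.0, 12.6 → max 12.6
F regrets: 11.9, 9.9, 0.0 → max 11.9
Smallest max regret = 10.0 → A.

maximin → A; minimax regret → A (agree)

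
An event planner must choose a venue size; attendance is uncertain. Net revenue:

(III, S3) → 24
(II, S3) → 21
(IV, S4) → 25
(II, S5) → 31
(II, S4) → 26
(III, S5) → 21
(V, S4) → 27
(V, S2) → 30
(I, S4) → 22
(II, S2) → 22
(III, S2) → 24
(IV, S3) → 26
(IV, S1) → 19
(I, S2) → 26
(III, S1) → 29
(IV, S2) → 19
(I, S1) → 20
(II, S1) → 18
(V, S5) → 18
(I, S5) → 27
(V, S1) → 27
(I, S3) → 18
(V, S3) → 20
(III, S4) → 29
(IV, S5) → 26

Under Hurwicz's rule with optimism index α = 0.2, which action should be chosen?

III

I: 0.2·27 + 0.8·18 = 19.8
II: 0.2·31 + 0.8·18 = 20.6
III: 0.2·29 + 0.8·21 = 22.6
IV: 0.2·26 + 0.8·19 = 20.4
V: 0.2·30 + 0.8·18 = 20.4
Highest Hurwicz score = 22.6 → III.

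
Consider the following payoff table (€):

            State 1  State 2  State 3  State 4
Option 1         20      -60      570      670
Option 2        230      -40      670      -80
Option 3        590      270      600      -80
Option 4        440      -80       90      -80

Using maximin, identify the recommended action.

Row minima: Option 1=-60, Option 2=-80, Option 3=-80, Option 4=-80
Best worst-case = -60 → Option 1.

Option 1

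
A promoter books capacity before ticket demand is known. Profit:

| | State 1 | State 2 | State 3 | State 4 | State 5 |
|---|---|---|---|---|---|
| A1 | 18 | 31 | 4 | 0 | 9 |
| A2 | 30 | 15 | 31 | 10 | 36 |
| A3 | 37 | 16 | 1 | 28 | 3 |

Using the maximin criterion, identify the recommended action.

A2

Row minima: A1=0, A2=10, A3=1
Best worst-case = 10 → A2.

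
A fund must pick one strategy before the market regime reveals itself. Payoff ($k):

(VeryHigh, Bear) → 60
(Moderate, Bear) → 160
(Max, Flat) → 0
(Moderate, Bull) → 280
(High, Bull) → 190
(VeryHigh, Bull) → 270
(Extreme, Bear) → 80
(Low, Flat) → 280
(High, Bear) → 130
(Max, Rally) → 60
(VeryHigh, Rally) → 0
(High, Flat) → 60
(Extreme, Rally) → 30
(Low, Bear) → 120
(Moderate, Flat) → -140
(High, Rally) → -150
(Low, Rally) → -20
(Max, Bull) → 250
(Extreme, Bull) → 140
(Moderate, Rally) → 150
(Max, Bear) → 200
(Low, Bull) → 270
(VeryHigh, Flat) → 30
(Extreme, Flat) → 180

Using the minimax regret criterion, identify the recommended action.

Extreme

Column bests: Bear=200, Flat=280, Bull=280, Rally=150.
Low regrets: 80, 0, 10, 170 → max 170
Moderate regrets: 40, 420, 0, 0 → max 420
High regrets: 70, 220, 90, 300 → max 300
VeryHigh regrets: 140, 250, 10, 150 → max 250
Extreme regrets: 120, 100, 140, 120 → max 140
Max regrets: 0, 280, 30, 90 → max 280
Smallest max regret = 140 → Extreme.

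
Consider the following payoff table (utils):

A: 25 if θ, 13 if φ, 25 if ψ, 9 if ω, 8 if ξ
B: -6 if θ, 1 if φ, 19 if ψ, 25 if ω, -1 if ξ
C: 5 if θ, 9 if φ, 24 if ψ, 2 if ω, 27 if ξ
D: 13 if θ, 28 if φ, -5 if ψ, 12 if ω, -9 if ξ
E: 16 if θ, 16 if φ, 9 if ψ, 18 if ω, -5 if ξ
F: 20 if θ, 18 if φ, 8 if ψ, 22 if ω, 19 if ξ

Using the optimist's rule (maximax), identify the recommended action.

Row maxima: A=25, B=25, C=27, D=28, E=18, F=22
Best best-case = 28 → D.

D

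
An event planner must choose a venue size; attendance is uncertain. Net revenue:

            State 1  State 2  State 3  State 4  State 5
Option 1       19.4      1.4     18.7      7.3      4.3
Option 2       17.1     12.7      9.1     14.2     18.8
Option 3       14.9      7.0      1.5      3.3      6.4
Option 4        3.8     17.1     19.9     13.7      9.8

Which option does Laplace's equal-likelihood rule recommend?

Row averages: Option 1=10.22, Option 2=14.38, Option 3=6.62, Option 4=12.86
Highest average = 14.38 → Option 2.

Option 2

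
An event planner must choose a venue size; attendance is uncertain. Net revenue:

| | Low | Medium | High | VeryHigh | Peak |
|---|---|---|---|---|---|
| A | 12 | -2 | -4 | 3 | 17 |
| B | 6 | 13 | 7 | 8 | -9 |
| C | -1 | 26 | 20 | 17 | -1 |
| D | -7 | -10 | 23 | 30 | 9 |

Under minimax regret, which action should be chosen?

C

Column bests: Low=12, Medium=26, High=23, VeryHigh=30, Peak=17.
A regrets: 0, 28, 27, 27, 0 → max 28
B regrets: 6, 13, 16, 22, 26 → max 26
C regrets: 13, 0, 3, 13, 18 → max 18
D regrets: 19, 36, 0, 0, 8 → max 36
Smallest max regret = 18 → C.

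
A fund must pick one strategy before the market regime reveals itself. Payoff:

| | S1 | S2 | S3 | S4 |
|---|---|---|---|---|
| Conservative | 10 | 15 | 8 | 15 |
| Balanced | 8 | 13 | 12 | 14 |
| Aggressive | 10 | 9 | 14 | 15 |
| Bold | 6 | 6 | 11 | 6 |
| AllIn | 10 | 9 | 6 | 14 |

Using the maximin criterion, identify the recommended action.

Aggressive

Row minima: Conservative=8, Balanced=8, Aggressive=9, Bold=6, AllIn=6
Best worst-case = 9 → Aggressive.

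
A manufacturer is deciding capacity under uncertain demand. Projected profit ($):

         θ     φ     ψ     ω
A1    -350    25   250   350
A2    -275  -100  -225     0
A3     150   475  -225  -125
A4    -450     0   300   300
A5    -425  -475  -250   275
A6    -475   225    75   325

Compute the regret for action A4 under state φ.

Best payoff under φ is 475.
Regret = 475 − 0 = 475.

475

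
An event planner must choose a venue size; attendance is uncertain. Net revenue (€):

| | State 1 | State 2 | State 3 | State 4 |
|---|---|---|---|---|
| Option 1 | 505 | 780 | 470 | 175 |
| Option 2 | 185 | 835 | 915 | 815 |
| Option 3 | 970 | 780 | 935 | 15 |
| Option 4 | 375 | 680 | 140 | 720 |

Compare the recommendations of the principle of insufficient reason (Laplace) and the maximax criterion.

Row averages: Option 1=482.5, Option 2=687.5, Option 3=675, Option 4=478.75
Highest average = 687.5 → Option 2.
Row maxima: Option 1=780, Option 2=915, Option 3=970, Option 4=720
Best best-case = 970 → Option 3.

laplace → Option 2; maximax → Option 3 (disagree)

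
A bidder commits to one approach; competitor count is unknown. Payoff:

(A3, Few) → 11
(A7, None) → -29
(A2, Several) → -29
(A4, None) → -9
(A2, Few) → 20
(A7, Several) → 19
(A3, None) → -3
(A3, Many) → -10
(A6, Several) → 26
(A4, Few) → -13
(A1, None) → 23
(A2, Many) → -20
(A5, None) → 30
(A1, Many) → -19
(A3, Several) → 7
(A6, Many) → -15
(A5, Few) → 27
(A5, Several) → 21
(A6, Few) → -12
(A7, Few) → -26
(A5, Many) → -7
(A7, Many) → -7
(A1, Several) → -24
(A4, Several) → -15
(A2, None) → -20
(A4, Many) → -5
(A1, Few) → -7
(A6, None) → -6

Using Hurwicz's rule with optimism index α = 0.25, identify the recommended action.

A1: 0.25·23 + 0.75·(-24) = -12.25
A2: 0.25·20 + 0.75·(-29) = -16.75
A3: 0.25·11 + 0.75·(-10) = -4.75
A4: 0.25·(-5) + 0.75·(-15) = -12.5
A5: 0.25·30 + 0.75·(-7) = 2.25
A6: 0.25·26 + 0.75·(-15) = -4.75
A7: 0.25·19 + 0.75·(-29) = -17
Highest Hurwicz score = 2.25 → A5.

A5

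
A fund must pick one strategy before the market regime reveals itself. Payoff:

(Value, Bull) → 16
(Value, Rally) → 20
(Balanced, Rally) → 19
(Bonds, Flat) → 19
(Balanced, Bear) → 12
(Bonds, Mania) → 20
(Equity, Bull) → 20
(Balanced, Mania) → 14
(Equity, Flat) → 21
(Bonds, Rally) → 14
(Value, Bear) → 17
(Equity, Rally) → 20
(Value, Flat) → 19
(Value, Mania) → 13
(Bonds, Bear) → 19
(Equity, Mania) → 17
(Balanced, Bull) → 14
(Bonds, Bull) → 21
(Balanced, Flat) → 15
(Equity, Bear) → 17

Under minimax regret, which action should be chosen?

Column bests: Bear=19, Flat=21, Bull=21, Rally=20, Mania=20.
Value regrets: 2, 2, 5, 0, 7 → max 7
Equity regrets: 2, 0, 1, 0, 3 → max 3
Bonds regrets: 0, 2, 0, 6, 0 → max 6
Balanced regrets: 7, 6, 7, 1, 6 → max 7
Smallest max regret = 3 → Equity.

Equity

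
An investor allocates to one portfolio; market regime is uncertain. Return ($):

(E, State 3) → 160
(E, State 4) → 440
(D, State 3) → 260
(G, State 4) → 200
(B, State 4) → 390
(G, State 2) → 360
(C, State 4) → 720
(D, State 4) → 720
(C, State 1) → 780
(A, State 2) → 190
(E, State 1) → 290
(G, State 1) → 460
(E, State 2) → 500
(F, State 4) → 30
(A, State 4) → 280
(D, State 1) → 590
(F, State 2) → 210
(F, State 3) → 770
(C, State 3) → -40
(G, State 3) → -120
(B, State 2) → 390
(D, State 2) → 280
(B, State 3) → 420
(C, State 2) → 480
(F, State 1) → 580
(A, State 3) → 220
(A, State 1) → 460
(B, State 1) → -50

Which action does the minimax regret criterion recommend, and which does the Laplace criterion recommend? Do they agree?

minimax regret → D; laplace → C (disagree)

Column bests: State 1=780, State 2=500, State 3=770, State 4=720.
A regrets: 320, 310, 550, 440 → max 550
B regrets: 830, 110, 350, 330 → max 830
C regrets: 0, 20, 810, 0 → max 810
D regrets: 190, 220, 510, 0 → max 510
E regrets: 490, 0, 610, 280 → max 610
F regrets: 200, 290, 0, 690 → max 690
G regrets: 320, 140, 890, 520 → max 890
Smallest max regret = 510 → D.
Row averages: A=287.5, B=287.5, C=485, D=462.5, E=347.5, F=397.5, G=225
Highest average = 485 → C.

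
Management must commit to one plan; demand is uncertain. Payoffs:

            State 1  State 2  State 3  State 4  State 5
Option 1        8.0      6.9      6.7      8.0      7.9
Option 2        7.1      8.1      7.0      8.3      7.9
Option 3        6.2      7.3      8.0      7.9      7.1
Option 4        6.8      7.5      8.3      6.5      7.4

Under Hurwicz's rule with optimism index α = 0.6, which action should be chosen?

Option 2

Option 1: 0.6·8.0 + 0.4·6.7 = 7.48
Option 2: 0.6·8.3 + 0.4·7.0 = 7.78
Option 3: 0.6·8.0 + 0.4·6.2 = 7.28
Option 4: 0.6·8.3 + 0.4·6.5 = 7.58
Highest Hurwicz score = 7.78 → Option 2.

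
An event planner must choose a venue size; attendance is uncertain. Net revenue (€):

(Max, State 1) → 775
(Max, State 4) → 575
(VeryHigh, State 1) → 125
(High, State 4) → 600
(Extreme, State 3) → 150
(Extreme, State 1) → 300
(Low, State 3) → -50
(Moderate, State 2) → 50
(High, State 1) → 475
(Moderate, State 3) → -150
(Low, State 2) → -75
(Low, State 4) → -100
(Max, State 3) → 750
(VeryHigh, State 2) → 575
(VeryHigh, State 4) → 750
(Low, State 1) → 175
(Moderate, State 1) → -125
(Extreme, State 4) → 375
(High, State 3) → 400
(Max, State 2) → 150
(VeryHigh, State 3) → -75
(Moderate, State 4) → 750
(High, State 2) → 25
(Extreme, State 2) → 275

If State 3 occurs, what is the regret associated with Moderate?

Best payoff under State 3 is 750.
Regret = 750 − (-150) = 900.

900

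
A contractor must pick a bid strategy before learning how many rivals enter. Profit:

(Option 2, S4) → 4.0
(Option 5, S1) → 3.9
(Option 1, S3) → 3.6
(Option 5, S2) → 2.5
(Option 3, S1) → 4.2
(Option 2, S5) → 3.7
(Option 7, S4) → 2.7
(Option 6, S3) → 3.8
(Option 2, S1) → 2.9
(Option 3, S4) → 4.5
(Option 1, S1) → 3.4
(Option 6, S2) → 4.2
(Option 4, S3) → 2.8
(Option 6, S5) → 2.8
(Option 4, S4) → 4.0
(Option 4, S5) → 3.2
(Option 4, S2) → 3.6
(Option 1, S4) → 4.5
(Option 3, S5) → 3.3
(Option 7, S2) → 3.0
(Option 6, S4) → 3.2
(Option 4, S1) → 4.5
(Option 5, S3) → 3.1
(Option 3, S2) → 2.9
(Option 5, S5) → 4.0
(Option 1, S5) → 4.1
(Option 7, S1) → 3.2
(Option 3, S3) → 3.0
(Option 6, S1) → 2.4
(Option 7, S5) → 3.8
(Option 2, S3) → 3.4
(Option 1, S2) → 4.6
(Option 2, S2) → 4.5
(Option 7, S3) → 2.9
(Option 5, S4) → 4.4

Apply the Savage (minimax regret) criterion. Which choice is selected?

Column bests: S1=4.5, S2=4.6, S3=3.8, S4=4.5, S5=4.1.
Option 1 regrets: 1.1, 0.0, 0.2, 0.0, 0.0 → max 1.1
Option 2 regrets: 1.6, 0.1, 0.4, 0.5, 0.4 → max 1.6
Option 3 regrets: 0.3, 1.7, 0.8, 0.0, 0.8 → max 1.7
Option 4 regrets: 0.0, 1.0, 1.0, 0.5, 0.9 → max 1.0
Option 5 regrets: 0.6, 2.1, 0.7, 0.1, 0.1 → max 2.1
Option 6 regrets: 2.1, 0.4, 0.0, 1.3, 1.3 → max 2.1
Option 7 regrets: 1.3, 1.6, 0.9, 1.8, 0.3 → max 1.8
Smallest max regret = 1.0 → Option 4.

Option 4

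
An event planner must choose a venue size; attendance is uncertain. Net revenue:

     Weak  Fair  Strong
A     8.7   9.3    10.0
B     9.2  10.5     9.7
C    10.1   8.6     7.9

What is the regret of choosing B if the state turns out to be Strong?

0.3

Best payoff under Strong is 10.0.
Regret = 10.0 − 9.7 = 0.3.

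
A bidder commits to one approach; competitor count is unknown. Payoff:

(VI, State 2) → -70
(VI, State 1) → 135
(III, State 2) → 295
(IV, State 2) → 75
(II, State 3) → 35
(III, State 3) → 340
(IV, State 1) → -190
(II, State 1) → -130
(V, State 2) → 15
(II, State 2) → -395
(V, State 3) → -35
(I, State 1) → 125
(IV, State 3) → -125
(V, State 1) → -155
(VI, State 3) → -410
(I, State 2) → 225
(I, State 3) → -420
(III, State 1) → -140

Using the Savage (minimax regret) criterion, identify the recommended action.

Column bests: State 1=135, State 2=295, State 3=340.
I regrets: 10, 70, 760 → max 760
II regrets: 265, 690, 305 → max 690
III regrets: 275, 0, 0 → max 275
IV regrets: 325, 220, 465 → max 465
V regrets: 290, 280, 375 → max 375
VI regrets: 0, 365, 750 → max 750
Smallest max regret = 275 → III.

III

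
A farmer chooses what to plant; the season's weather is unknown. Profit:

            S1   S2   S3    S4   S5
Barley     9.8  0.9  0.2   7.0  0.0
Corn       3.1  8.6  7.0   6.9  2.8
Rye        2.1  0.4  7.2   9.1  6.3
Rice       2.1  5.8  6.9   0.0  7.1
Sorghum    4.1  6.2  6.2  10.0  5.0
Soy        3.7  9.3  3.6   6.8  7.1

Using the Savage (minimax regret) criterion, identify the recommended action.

Sorghum

Column bests: S1=9.8, S2=9.3, S3=7.2, S4=10.0, S5=7.1.
Barley regrets: 0.0, 8.4, 7.0, 3.0, 7.1 → max 8.4
Corn regrets: 6.7, 0.7, 0.2, 3.1, 4.3 → max 6.7
Rye regrets: 7.7, 8.9, 0.0, 0.9, 0.8 → max 8.9
Rice regrets: 7.7, 3.5, 0.3, 10.0, 0.0 → max 10.0
Sorghum regrets: 5.7, 3.1, 1.0, 0.0, 2.1 → max 5.7
Soy regrets: 6.1, 0.0, 3.6, 3.2, 0.0 → max 6.1
Smallest max regret = 5.7 → Sorghum.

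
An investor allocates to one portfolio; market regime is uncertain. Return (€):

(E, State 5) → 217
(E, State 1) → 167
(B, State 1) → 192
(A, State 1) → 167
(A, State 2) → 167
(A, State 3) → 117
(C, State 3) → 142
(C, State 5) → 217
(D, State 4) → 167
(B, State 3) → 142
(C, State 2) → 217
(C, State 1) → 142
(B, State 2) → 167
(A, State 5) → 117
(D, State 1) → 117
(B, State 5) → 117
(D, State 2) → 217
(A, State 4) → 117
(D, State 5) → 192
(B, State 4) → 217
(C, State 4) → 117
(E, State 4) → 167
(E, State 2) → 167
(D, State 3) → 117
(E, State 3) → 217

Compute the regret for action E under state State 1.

Best payoff under State 1 is 192.
Regret = 192 − 167 = 25.

25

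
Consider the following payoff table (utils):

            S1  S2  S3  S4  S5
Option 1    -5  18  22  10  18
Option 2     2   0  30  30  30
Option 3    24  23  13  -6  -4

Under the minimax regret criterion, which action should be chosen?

Option 2

Column bests: S1=24, S2=23, S3=30, S4=30, S5=30.
Option 1 regrets: 29, 5, 8, 20, 12 → max 29
Option 2 regrets: 22, 23, 0, 0, 0 → max 23
Option 3 regrets: 0, 0, 17, 36, 34 → max 36
Smallest max regret = 23 → Option 2.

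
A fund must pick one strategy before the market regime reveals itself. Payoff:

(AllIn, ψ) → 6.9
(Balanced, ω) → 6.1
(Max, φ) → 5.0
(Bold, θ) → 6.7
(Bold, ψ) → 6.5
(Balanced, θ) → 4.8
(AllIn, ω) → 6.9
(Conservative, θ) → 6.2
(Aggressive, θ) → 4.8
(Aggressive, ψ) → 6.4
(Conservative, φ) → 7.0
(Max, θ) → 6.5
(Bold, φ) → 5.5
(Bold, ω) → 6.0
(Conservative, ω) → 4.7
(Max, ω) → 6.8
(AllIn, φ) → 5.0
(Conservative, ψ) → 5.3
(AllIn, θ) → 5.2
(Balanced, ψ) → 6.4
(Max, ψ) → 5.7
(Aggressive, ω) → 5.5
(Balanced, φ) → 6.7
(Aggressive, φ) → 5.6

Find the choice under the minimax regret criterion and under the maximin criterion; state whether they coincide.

Column bests: θ=6.7, φ=7.0, ψ=6.9, ω=6.9.
Conservative regrets: 0.5, 0.0, 1.6, 2.2 → max 2.2
Balanced regrets: 1.9, 0.3, 0.5, 0.8 → max 1.9
Aggressive regrets: 1.9, 1.4, 0.5, 1.4 → max 1.9
Bold regrets: 0.0, 1.5, 0.4, 0.9 → max 1.5
AllIn regrets: 1.5, 2.0, 0.0, 0.0 → max 2.0
Max regrets: 0.2, 2.0, 1.2, 0.1 → max 2.0
Smallest max regret = 1.5 → Bold.
Row minima: Conservative=4.7, Balanced=4.8, Aggressive=4.8, Bold=5.5, AllIn=5.0, Max=5.0
Best worst-case = 5.5 → Bold.

minimax regret → Bold; maximin → Bold (agree)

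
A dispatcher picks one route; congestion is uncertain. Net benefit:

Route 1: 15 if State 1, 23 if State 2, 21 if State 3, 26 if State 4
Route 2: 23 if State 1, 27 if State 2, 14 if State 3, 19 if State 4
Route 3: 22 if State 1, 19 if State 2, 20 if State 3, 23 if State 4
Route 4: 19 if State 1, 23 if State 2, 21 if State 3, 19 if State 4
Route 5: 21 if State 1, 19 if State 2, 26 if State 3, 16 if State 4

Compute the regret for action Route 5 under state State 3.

Best payoff under State 3 is 26.
Regret = 26 − 26 = 0.

0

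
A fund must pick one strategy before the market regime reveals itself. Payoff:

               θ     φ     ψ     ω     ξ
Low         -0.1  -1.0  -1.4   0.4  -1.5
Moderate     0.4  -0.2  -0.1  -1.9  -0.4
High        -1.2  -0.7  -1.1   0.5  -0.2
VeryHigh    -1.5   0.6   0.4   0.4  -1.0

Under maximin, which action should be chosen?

High

Row minima: Low=-1.5, Moderate=-1.9, High=-1.2, VeryHigh=-1.5
Best worst-case = -1.2 → High.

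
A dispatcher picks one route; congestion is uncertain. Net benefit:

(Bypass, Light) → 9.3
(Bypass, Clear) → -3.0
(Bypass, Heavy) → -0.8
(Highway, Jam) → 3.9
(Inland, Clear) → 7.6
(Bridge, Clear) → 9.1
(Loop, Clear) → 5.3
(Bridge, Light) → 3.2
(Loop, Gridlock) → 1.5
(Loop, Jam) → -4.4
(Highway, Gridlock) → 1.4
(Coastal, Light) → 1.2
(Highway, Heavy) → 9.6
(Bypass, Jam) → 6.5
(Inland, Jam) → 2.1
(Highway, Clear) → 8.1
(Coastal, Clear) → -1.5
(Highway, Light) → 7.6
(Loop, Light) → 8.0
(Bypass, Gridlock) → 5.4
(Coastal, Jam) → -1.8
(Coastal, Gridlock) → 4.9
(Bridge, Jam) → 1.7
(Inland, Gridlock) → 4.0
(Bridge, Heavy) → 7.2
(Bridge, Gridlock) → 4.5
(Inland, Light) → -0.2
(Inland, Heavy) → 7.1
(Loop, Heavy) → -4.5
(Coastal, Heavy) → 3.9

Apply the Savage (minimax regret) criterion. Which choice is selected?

Column bests: Clear=9.1, Light=9.3, Heavy=9.6, Jam=6.5, Gridlock=5.4.
Highway regrets: 1.0, 1.7, 0.0, 2.6, 4.0 → max 4.0
Loop regrets: 3.8, 1.3, 14.1, 10.9, 3.9 → max 14.1
Coastal regrets: 10.6, 8.1, 5.7, 8.3, 0.5 → max 10.6
Bypass regrets: 12.1, 0.0, 10.4, 0.0, 0.0 → max 12.1
Bridge regrets: 0.0, 6.1, 2.4, 4.8, 0.9 → max 6.1
Inland regrets: 1.5, 9.5, 2.5, 4.4, 1.4 → max 9.5
Smallest max regret = 4.0 → Highway.

Highway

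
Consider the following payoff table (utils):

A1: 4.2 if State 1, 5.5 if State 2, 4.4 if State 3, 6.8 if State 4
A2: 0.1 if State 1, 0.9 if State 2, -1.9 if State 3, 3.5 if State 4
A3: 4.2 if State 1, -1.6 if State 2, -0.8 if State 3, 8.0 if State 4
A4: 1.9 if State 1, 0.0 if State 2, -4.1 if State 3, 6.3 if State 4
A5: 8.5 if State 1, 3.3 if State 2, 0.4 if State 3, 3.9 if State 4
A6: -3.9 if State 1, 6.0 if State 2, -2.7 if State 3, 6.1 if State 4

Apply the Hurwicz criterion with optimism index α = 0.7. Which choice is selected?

A1: 0.7·6.8 + 0.3·4.2 = 6.02
A2: 0.7·3.5 + 0.3·(-1.9) = 1.88
A3: 0.7·8.0 + 0.3·(-1.6) = 5.12
A4: 0.7·6.3 + 0.3·(-4.1) = 3.18
A5: 0.7·8.5 + 0.3·0.4 = 6.07
A6: 0.7·6.1 + 0.3·(-3.9) = 3.1
Highest Hurwicz score = 6.07 → A5.

A5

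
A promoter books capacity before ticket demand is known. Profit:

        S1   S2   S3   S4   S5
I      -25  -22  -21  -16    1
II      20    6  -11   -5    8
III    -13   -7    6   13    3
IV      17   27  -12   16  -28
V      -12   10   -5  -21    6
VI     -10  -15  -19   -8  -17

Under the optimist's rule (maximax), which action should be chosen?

Row maxima: I=1, II=20, III=13, IV=27, V=10, VI=-8
Best best-case = 27 → IV.

IV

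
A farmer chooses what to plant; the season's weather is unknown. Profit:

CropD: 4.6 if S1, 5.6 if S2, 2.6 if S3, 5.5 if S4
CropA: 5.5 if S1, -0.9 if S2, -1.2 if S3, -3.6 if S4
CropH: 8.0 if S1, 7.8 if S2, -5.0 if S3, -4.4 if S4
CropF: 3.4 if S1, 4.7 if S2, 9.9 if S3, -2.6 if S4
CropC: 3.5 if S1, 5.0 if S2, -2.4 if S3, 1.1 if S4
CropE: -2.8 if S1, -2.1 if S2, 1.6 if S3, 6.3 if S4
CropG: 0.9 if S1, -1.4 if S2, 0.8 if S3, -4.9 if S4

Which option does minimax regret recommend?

CropD

Column bests: S1=8.0, S2=7.8, S3=9.9, S4=6.3.
CropD regrets: 3.4, 2.2, 7.3, 0.8 → max 7.3
CropA regrets: 2.5, 8.7, 11.1, 9.9 → max 11.1
CropH regrets: 0.0, 0.0, 14.9, 10.7 → max 14.9
CropF regrets: 4.6, 3.1, 0.0, 8.9 → max 8.9
CropC regrets: 4.5, 2.8, 12.3, 5.2 → max 12.3
CropE regrets: 10.8, 9.9, 8.3, 0.0 → max 10.8
CropG regrets: 7.1, 9.2, 9.1, 11.2 → max 11.2
Smallest max regret = 7.3 → CropD.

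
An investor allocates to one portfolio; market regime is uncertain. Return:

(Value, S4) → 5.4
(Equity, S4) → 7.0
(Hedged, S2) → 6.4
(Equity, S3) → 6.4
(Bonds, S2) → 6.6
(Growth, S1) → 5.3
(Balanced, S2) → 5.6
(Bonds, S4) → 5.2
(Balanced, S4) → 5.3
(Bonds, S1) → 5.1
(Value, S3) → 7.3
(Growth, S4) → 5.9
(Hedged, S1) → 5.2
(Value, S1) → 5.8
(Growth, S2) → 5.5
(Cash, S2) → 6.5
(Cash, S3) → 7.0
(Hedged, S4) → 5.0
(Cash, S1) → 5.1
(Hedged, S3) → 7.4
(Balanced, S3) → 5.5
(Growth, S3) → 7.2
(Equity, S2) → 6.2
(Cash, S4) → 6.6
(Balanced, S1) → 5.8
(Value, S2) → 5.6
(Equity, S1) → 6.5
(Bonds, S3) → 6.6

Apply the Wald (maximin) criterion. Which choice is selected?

Equity

Row minima: Cash=5.1, Growth=5.3, Value=5.4, Equity=6.2, Hedged=5.0, Bonds=5.1, Balanced=5.3
Best worst-case = 6.2 → Equity.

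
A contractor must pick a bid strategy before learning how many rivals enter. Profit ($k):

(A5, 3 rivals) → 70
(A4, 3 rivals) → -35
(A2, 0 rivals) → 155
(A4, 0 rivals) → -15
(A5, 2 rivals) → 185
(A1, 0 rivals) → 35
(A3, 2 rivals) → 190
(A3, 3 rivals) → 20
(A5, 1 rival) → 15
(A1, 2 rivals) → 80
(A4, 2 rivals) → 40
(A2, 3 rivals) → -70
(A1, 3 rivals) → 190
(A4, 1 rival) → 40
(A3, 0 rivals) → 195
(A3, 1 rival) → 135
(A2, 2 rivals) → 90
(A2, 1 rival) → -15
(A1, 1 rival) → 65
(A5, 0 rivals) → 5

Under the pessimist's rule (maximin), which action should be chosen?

Row minima: A1=35, A2=-70, A3=20, A4=-35, A5=5
Best worst-case = 35 → A1.

A1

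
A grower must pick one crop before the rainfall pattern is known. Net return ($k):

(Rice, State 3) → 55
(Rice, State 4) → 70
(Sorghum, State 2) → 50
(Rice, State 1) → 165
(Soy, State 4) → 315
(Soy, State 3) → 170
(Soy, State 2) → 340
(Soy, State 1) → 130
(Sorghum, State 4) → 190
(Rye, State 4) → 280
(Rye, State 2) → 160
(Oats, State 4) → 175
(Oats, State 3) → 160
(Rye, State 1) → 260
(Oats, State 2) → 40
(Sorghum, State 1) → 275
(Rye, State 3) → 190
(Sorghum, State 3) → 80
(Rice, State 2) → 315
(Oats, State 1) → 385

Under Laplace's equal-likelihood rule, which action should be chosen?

Row averages: Rice=151.25, Oats=190, Sorghum=148.75, Rye=222.5, Soy=238.75
Highest average = 238.75 → Soy.

Soy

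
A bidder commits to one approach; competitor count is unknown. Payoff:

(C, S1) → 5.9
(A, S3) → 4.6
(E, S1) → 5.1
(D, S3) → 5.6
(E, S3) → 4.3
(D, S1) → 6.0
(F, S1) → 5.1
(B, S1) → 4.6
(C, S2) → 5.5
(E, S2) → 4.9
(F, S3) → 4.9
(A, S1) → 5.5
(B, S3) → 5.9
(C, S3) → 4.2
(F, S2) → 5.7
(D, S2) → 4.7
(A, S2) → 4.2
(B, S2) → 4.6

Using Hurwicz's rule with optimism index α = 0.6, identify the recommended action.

D

A: 0.6·5.5 + 0.4·4.2 = 4.98
B: 0.6·5.9 + 0.4·4.6 = 5.38
C: 0.6·5.9 + 0.4·4.2 = 5.22
D: 0.6·6.0 + 0.4·4.7 = 5.48
E: 0.6·5.1 + 0.4·4.3 = 4.78
F: 0.6·5.7 + 0.4·4.9 = 5.38
Highest Hurwicz score = 5.48 → D.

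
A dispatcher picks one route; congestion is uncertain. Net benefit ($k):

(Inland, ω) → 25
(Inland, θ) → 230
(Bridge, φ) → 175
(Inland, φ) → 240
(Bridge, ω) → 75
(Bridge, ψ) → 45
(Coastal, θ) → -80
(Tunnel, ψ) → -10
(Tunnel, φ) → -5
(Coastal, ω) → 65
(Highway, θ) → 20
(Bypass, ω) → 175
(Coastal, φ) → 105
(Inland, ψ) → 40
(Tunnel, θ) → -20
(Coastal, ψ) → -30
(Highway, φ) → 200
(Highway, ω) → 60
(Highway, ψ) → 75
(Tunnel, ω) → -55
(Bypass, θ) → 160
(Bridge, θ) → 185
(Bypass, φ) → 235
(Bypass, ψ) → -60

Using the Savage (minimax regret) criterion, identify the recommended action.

Column bests: θ=230, φ=240, ψ=75, ω=175.
Highway regrets: 210, 40, 0, 115 → max 210
Inland regrets: 0, 0, 35, 150 → max 150
Coastal regrets: 310, 135, 105, 110 → max 310
Bypass regrets: 70, 5, 135, 0 → max 135
Bridge regrets: 45, 65, 30, 100 → max 100
Tunnel regrets: 250, 245, 85, 230 → max 250
Smallest max regret = 100 → Bridge.

Bridge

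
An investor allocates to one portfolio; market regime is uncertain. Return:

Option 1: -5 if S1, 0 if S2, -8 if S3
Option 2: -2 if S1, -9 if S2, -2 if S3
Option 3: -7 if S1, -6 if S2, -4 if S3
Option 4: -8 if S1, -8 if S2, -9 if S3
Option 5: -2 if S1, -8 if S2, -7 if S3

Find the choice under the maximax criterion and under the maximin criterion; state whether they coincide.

maximax → Option 1; maximin → Option 3 (disagree)

Row maxima: Option 1=0, Option 2=-2, Option 3=-4, Option 4=-8, Option 5=-2
Best best-case = 0 → Option 1.
Row minima: Option 1=-8, Option 2=-9, Option 3=-7, Option 4=-9, Option 5=-8
Best worst-case = -7 → Option 3.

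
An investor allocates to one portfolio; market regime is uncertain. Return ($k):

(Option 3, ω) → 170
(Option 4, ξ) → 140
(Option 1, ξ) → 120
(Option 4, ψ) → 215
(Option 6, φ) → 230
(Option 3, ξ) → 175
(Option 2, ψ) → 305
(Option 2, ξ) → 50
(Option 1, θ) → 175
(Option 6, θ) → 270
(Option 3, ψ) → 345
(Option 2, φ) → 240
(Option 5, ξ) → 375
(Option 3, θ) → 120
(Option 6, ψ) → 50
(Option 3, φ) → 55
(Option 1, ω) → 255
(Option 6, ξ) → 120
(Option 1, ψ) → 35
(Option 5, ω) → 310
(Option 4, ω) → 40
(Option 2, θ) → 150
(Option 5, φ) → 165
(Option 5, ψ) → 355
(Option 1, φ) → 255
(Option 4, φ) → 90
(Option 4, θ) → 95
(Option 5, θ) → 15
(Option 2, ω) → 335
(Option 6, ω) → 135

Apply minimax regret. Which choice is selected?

Option 3

Column bests: θ=270, φ=255, ψ=355, ω=335, ξ=375.
Option 1 regrets: 95, 0, 320, 80, 255 → max 320
Option 2 regrets: 120, 15, 50, 0, 325 → max 325
Option 3 regrets: 150, 200, 10, 165, 200 → max 200
Option 4 regrets: 175, 165, 140, 295, 235 → max 295
Option 5 regrets: 255, 90, 0, 25, 0 → max 255
Option 6 regrets: 0, 25, 305, 200, 255 → max 305
Smallest max regret = 200 → Option 3.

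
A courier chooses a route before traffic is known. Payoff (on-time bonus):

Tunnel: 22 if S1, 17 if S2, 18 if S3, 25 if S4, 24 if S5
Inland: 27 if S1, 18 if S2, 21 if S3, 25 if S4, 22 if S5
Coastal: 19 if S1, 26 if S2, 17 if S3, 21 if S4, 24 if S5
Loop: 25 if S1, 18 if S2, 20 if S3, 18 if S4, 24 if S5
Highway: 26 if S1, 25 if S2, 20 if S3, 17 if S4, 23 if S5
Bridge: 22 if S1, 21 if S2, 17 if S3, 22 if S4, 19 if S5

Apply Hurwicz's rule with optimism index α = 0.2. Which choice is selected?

Inland

Tunnel: 0.2·25 + 0.8·17 = 18.6
Inland: 0.2·27 + 0.8·18 = 19.8
Coastal: 0.2·26 + 0.8·17 = 18.8
Loop: 0.2·25 + 0.8·18 = 19.4
Highway: 0.2·26 + 0.8·17 = 18.8
Bridge: 0.2·22 + 0.8·17 = 18
Highest Hurwicz score = 19.8 → Inland.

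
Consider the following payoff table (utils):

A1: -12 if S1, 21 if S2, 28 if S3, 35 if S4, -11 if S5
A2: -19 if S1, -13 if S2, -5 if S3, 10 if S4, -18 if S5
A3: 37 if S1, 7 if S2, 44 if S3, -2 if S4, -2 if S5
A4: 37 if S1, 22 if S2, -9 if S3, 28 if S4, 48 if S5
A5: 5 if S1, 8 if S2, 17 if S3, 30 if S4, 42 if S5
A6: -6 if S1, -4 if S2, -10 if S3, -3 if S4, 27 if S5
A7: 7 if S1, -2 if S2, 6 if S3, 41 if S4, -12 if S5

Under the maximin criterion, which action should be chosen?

A5

Row minima: A1=-12, A2=-19, A3=-2, A4=-9, A5=5, A6=-10, A7=-12
Best worst-case = 5 → A5.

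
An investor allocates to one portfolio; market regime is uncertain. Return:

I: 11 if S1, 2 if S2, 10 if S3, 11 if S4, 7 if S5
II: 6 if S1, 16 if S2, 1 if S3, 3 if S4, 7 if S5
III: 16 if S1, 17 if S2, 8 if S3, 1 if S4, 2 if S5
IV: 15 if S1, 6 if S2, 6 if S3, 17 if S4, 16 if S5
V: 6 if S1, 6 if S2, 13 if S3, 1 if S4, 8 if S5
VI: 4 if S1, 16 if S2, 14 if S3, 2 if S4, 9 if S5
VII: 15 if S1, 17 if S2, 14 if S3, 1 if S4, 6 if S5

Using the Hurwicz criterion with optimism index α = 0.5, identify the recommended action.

I: 0.5·11 + 0.5·2 = 6.5
II: 0.5·16 + 0.5·1 = 8.5
III: 0.5·17 + 0.5·1 = 9
IV: 0.5·17 + 0.5·6 = 11.5
V: 0.5·13 + 0.5·1 = 7
VI: 0.5·16 + 0.5·2 = 9
VII: 0.5·17 + 0.5·1 = 9
Highest Hurwicz score = 11.5 → IV.

IV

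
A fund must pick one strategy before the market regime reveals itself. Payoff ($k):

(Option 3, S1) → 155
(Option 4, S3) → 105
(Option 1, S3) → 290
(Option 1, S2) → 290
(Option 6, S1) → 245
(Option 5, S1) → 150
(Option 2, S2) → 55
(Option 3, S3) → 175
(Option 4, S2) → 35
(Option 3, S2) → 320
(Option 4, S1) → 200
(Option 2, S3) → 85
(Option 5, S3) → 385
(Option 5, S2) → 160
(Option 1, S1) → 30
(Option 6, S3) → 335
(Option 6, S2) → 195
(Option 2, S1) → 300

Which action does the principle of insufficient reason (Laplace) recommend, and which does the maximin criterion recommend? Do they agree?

Row averages: Option 1=610/3, Option 2=440/3, Option 3=650/3, Option 4=340/3, Option 5=695/3, Option 6=775/3
Highest average = 775/3 → Option 6.
Row minima: Option 1=30, Option 2=55, Option 3=155, Option 4=35, Option 5=150, Option 6=195
Best worst-case = 195 → Option 6.

laplace → Option 6; maximin → Option 6 (agree)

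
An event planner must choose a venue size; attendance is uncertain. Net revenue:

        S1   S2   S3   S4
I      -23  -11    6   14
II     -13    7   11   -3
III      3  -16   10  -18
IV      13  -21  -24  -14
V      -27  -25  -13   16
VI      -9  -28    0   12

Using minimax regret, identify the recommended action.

II

Column bests: S1=13, S2=7, S3=11, S4=16.
I regrets: 36, 18, 5, 2 → max 36
II regrets: 26, 0, 0, 19 → max 26
III regrets: 10, 23, 1, 34 → max 34
IV regrets: 0, 28, 35, 30 → max 35
V regrets: 40, 32, 24, 0 → max 40
VI regrets: 22, 35, 11, 4 → max 35
Smallest max regret = 26 → II.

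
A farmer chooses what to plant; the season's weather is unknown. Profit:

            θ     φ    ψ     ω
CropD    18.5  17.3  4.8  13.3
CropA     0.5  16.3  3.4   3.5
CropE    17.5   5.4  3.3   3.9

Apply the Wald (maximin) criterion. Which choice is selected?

CropD

Row minima: CropD=4.8, CropA=0.5, CropE=3.3
Best worst-case = 4.8 → CropD.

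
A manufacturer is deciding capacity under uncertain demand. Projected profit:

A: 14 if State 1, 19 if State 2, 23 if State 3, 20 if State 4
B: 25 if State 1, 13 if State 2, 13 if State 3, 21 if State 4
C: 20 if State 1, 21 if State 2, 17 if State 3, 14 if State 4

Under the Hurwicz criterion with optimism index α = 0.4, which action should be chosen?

B

A: 0.4·23 + 0.6·14 = 17.6
B: 0.4·25 + 0.6·13 = 17.8
C: 0.4·21 + 0.6·14 = 16.8
Highest Hurwicz score = 17.8 → B.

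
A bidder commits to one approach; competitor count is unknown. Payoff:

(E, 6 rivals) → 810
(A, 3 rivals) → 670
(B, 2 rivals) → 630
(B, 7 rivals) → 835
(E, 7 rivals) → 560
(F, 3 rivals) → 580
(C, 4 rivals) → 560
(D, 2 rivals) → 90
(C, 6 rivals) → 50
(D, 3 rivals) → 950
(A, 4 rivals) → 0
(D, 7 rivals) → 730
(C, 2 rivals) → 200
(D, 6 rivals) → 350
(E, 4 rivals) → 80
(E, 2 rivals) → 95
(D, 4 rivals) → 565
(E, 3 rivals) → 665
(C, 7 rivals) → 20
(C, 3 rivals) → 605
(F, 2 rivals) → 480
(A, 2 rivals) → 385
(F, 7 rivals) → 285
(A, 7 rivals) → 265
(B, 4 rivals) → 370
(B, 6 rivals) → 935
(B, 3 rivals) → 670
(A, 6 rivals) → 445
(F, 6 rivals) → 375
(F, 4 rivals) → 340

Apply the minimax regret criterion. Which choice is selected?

B

Column bests: 2 rivals=630, 3 rivals=950, 4 rivals=565, 6 rivals=935, 7 rivals=835.
A regrets: 245, 280, 565, 490, 570 → max 570
B regrets: 0, 280, 195, 0, 0 → max 280
C regrets: 430, 345, 5, 885, 815 → max 885
D regrets: 540, 0, 0, 585, 105 → max 585
E regrets: 535, 285, 485, 125, 275 → max 535
F regrets: 150, 370, 225, 560, 550 → max 560
Smallest max regret = 280 → B.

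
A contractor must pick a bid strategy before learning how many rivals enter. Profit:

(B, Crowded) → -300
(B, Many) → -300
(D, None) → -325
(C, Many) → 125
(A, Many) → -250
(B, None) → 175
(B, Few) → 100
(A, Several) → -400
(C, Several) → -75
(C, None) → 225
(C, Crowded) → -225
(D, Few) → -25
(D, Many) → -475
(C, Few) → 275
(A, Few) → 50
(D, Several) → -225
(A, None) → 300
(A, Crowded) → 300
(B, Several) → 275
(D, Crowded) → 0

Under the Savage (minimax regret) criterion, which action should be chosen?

Column bests: None=300, Few=275, Several=275, Many=125, Crowded=300.
A regrets: 0, 225, 675, 375, 0 → max 675
B regrets: 125, 175, 0, 425, 600 → max 600
C regrets: 75, 0, 350, 0, 525 → max 525
D regrets: 625, 300, 500, 600, 300 → max 625
Smallest max regret = 525 → C.

C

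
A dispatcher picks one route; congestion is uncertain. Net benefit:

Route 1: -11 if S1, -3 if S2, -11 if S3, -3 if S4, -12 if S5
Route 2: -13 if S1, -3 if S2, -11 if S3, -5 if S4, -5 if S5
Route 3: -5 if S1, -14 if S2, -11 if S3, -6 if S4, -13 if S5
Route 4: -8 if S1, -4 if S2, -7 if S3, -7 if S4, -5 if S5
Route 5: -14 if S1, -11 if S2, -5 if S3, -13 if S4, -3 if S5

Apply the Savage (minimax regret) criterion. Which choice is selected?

Column bests: S1=-5, S2=-3, S3=-5, S4=-3, S5=-3.
Route 1 regrets: 6, 0, 6, 0, 9 → max 9
Route 2 regrets: 8, 0, 6, 2, 2 → max 8
Route 3 regrets: 0, 11, 6, 3, 10 → max 11
Route 4 regrets: 3, 1, 2, 4, 2 → max 4
Route 5 regrets: 9, 8, 0, 10, 0 → max 10
Smallest max regret = 4 → Route 4.

Route 4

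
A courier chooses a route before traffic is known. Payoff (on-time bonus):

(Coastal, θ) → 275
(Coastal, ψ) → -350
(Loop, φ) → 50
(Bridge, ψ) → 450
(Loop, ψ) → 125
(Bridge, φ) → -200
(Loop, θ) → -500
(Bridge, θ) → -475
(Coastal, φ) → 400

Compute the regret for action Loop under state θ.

775

Best payoff under θ is 275.
Regret = 275 − (-500) = 775.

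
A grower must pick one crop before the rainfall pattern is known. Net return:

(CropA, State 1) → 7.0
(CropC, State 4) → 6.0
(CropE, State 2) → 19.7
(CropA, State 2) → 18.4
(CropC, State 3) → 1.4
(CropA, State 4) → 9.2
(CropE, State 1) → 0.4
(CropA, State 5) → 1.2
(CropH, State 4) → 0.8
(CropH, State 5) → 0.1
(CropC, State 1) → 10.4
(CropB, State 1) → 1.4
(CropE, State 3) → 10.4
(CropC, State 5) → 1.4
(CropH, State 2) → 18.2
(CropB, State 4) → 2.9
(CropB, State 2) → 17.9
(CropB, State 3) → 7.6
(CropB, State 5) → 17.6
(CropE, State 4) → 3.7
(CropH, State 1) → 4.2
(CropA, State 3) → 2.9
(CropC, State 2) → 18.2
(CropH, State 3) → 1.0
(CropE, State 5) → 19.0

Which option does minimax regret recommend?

Column bests: State 1=10.4, State 2=19.7, State 3=10.4, State 4=9.2, State 5=19.0.
CropC regrets: 0.0, 1.5, 9.0, 3.2, 17.6 → max 17.6
CropE regrets: 10.0, 0.0, 0.0, 5.5, 0.0 → max 10.0
CropB regrets: 9.0, 1.8, 2.8, 6.3, 1.4 → max 9.0
CropA regrets: 3.4, 1.3, 7.5, 0.0, 17.8 → max 17.8
CropH regrets: 6.2, 1.5, 9.4, 8.4, 18.9 → max 18.9
Smallest max regret = 9.0 → CropB.

CropB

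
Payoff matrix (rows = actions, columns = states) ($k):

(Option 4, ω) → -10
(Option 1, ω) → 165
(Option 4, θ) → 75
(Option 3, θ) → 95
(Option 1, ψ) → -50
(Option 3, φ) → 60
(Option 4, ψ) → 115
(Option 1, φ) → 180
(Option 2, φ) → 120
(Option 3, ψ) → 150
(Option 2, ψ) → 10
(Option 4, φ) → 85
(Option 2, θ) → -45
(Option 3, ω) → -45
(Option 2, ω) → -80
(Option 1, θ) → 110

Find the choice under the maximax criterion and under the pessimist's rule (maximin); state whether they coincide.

maximax → Option 1; maximin → Option 4 (disagree)

Row maxima: Option 1=180, Option 2=120, Option 3=150, Option 4=115
Best best-case = 180 → Option 1.
Row minima: Option 1=-50, Option 2=-80, Option 3=-45, Option 4=-10
Best worst-case = -10 → Option 4.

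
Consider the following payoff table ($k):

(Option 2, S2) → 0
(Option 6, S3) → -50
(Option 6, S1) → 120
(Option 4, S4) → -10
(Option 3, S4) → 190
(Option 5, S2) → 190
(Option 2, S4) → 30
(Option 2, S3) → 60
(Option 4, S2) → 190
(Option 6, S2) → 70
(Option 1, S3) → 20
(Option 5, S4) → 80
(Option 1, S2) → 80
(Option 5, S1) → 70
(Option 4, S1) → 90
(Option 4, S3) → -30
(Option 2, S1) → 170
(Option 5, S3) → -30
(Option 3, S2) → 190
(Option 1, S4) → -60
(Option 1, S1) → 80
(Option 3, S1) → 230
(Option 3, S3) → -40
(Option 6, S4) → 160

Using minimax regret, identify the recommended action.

Column bests: S1=230, S2=190, S3=60, S4=190.
Option 1 regrets: 150, 110, 40, 250 → max 250
Option 2 regrets: 60, 190, 0, 160 → max 190
Option 3 regrets: 0, 0, 100, 0 → max 100
Option 4 regrets: 140, 0, 90, 200 → max 200
Option 5 regrets: 160, 0, 90, 110 → max 160
Option 6 regrets: 110, 120, 110, 30 → max 120
Smallest max regret = 100 → Option 3.

Option 3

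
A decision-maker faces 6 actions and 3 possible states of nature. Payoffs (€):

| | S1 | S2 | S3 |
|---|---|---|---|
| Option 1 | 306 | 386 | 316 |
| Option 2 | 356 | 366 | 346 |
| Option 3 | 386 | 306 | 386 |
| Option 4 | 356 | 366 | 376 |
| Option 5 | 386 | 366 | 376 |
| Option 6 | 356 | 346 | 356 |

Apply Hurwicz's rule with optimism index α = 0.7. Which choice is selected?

Option 1: 0.7·386 + 0.3·306 = 362
Option 2: 0.7·366 + 0.3·346 = 360
Option 3: 0.7·386 + 0.3·306 = 362
Option 4: 0.7·376 + 0.3·356 = 370
Option 5: 0.7·386 + 0.3·366 = 380
Option 6: 0.7·356 + 0.3·346 = 353
Highest Hurwicz score = 380 → Option 5.

Option 5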